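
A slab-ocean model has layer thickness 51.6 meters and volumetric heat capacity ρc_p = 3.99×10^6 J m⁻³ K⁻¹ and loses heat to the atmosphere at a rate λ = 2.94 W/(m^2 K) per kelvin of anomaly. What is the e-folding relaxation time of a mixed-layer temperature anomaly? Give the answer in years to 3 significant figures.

Areal heat capacity C = ρc_p × D = 3.99×10^6 × 51.6 = 2.06×10^8 J/(m²·K).
Relaxation time τ = C / λ = 2.06×10^8 / 2.94 = 7.00×10^7 s.
In years: 7.00×10^7 s / (3.156×10^7 s/year) = 2.22 years.

2.22 years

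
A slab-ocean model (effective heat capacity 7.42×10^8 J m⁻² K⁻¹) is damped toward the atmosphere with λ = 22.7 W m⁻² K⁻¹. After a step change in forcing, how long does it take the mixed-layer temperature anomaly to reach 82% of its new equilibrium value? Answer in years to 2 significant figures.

1.8 years

Areal heat capacity C = 7.42×10^8 J m⁻² K⁻¹ (given).
τ = C / λ = 7.42×10^8 / 22.7 = 3.27×10^7 s.
Fraction reached: 1 − e^(−t/τ) = 0.82 ⇒ t = −τ ln(1 − 0.82) = τ × 1.71.
t = 5.61×10^7 s = 1.78 years.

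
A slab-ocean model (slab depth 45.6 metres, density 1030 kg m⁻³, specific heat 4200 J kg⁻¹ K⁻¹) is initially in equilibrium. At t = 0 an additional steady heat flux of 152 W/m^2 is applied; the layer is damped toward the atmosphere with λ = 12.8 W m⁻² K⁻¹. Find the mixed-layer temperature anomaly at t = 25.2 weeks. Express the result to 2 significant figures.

7.5 K

Areal heat capacity C = ρ c_p D = 1030 × 4200 × 45.6 = 1.97×10^8 J/(m^2 K).
τ = C / λ = 1.97×10^8 / 12.8 = 1.54×10^7 s.
Equilibrium anomaly ΔT_eq = F / λ = 152 / 12.8 = 11.9 K.
t = 25.2 weeks = 1.52×10^7 s, so t/τ = 0.989.
ΔT(t) = ΔT_eq (1 − e^(−t/τ)) = 11.9 × (1 − e^−0.989) = 7.46 K.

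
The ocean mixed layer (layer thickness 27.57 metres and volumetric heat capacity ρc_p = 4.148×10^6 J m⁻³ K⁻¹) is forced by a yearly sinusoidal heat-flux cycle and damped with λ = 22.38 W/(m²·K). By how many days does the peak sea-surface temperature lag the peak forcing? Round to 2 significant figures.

46 days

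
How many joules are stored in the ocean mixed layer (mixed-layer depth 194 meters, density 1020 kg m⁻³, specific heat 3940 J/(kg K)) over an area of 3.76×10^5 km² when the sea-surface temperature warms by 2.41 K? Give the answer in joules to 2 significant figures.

7.1×10^20 J

Areal heat capacity C = ρ c_p D = 1020 × 3940 × 194 = 7.80×10^8 J/(m^2 K).
Heat per unit area: q = C ΔT = 7.80×10^8 × 2.41 = 1.88×10^9 J/m².
Total heat: Q = q × A = 1.88×10^9 × (3.76×10^5 × 10⁶ m²) = 7.06×10^20 J.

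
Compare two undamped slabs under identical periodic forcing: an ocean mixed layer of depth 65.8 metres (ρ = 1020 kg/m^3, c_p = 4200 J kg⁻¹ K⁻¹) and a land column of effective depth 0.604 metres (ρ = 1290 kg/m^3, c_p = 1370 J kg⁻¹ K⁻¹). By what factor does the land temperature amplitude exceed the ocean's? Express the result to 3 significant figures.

C_ocean = 1020 × 4200 × 65.8 = 2.82×10^8 J/(m²·K).
C_land = 1290 × 1370 × 0.604 = 1.07×10^6 J/(m²·K).
Undamped amplitude ∝ 1/C, so A_land/A_ocean = C_ocean/C_land = 264.

264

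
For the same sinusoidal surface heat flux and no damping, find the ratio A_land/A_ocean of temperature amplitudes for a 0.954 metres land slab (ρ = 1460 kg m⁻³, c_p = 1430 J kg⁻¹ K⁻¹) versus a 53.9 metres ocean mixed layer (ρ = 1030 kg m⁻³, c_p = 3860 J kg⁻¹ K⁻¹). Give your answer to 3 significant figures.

C_ocean = 1030 × 3860 × 53.9 = 2.14×10^8 J/(m²·K).
C_land = 1460 × 1430 × 0.954 = 1.99×10^6 J/(m²·K).
Undamped amplitude ∝ 1/C, so A_land/A_ocean = C_ocean/C_land = 108.

108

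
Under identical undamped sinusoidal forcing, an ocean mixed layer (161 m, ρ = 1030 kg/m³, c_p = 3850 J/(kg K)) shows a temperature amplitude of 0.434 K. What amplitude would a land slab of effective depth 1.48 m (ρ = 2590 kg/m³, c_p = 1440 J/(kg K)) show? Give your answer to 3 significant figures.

50.2 K

C_ocean = 6.38×10^8 J/(m²·K); C_land = 5.52×10^6 J/(m²·K).
A ∝ 1/C ⇒ A_land = A_ocean × C_ocean/C_land = 0.434 × 116 = 50.2 K.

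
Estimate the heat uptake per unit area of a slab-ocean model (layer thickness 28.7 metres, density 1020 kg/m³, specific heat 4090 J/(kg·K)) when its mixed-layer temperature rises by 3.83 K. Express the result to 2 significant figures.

Areal heat capacity C = ρ c_p D = 1020 × 4090 × 28.7 = 1.20×10^8 J/(m²·K).
ΔQ = C ΔT = 1.20×10^8 × 3.83 = 4.59×10^8 J/m².

4.6×10^8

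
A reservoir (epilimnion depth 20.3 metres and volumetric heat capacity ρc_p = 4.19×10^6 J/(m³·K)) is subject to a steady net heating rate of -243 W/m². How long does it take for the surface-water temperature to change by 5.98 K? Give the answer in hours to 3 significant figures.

Areal heat capacity C = ρc_p × D = 4.19×10^6 × 20.3 = 8.51×10^7 J m⁻² K⁻¹.
Time required: Δt = C ΔT / F = 8.51×10^7 × -5.98 / -243 = 2.09×10^6 s.
In hours: 2.09×10^6 s / (3600 s/hour) = 581 hours.

581 hours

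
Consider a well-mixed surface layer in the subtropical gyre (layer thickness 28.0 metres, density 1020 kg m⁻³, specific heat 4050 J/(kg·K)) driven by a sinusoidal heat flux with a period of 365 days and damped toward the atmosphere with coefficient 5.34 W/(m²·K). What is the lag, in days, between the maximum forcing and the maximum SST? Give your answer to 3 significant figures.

78.0 days

Areal heat capacity C = ρ c_p D = 1020 × 4050 × 28.0 = 1.16×10^8 J m⁻² K⁻¹.
ω = 2π / 3.15×10^7 s = 1.99×10^-7 s⁻¹.
Phase lag φ = arctan(Cω/λ) = arctan(23.0/5.34) = 1.34 rad.
Time lag = φ / ω = 1.34 / 1.99×10^-7 = 6.74×10^6 s = 78.0 days.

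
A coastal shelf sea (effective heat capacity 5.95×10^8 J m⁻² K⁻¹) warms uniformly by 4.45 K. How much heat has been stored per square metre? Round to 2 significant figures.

Areal heat capacity C = 5.95×10^8 J m⁻² K⁻¹ (given).
ΔQ = C ΔT = 5.95×10^8 × 4.45 = 2.65×10^9 J/m².

2.6×10^9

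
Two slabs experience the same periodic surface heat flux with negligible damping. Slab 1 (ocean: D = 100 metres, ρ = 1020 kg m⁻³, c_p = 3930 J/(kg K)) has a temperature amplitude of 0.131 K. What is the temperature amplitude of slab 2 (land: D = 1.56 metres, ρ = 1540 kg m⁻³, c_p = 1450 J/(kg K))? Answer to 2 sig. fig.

C_ocean = 4.01×10^8 J/(m²·K); C_land = 3.48×10^6 J/(m²·K).
A ∝ 1/C ⇒ A_land = A_ocean × C_ocean/C_land = 0.131 × 115 = 15.1 K.

15 K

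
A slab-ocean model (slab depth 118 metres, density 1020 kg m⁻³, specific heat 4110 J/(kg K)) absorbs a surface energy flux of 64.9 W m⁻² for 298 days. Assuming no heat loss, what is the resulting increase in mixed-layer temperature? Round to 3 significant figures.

Areal heat capacity C = ρ c_p D = 1020 × 4110 × 118 = 4.95×10^8 J/(m²·K).
Net heat input Q = F Δt = 64.9 × (298 days × 86400 s/day) = 1.67×10^9 J/m².
ΔT = Q / C = 1.67×10^9 / 4.95×10^8 = 3.38 K.

3.38 K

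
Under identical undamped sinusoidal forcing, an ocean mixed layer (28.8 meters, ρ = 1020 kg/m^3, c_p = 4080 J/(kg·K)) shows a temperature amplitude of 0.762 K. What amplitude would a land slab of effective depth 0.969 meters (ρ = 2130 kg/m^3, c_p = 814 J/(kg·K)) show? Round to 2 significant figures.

C_ocean = 1.20×10^8 J/(m²·K); C_land = 1.68×10^6 J/(m²·K).
A ∝ 1/C ⇒ A_land = A_ocean × C_ocean/C_land = 0.762 × 71.3 = 54.4 K.

54 K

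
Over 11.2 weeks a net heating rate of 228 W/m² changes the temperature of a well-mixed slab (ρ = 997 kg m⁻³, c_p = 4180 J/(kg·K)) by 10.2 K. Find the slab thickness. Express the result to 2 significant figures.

36 m

Heat input Q = F Δt = 228 × 6.77×10^6 s = 1.54×10^9 J/m².
Required areal heat capacity C = Q / ΔT = 1.51×10^8 J/(m²·K).
Depth D = C / (ρ c_p) = 1.51×10^8 / (997 × 4180) = 36.3 m.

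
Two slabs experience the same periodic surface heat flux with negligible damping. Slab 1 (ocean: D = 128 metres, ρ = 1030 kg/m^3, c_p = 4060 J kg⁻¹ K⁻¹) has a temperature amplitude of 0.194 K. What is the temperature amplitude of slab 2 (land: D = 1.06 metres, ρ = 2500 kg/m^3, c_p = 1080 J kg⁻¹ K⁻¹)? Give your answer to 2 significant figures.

C_ocean = 5.35×10^8 J/(m²·K); C_land = 2.86×10^6 J/(m²·K).
A ∝ 1/C ⇒ A_land = A_ocean × C_ocean/C_land = 0.194 × 187 = 36.3 K.

36 K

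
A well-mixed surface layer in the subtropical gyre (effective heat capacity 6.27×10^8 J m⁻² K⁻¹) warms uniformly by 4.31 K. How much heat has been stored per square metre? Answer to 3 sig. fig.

Areal heat capacity C = 6.27×10^8 J m⁻² K⁻¹ (given).
ΔQ = C ΔT = 6.27×10^8 × 4.31 = 2.70×10^9 J/m².

2.70×10^9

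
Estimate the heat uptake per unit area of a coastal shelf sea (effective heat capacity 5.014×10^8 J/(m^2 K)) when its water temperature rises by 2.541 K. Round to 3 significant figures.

1.27×10^9

Areal heat capacity C = 5.014×10^8 J/(m^2 K) (given).
ΔQ = C ΔT = 5.01×10^8 × 2.541 = 1.27×10^9 J/m².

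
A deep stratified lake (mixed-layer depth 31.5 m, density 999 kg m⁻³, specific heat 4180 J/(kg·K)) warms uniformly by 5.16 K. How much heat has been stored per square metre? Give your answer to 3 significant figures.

6.79×10^8

Areal heat capacity C = ρ c_p D = 999 × 4180 × 31.5 = 1.32×10^8 J m⁻² K⁻¹.
ΔQ = C ΔT = 1.32×10^8 × 5.16 = 6.79×10^8 J/m².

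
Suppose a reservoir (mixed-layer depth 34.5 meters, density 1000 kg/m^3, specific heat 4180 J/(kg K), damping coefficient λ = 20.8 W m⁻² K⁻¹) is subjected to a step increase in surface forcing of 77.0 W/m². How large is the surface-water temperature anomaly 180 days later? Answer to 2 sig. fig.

Areal heat capacity C = ρ c_p D = 1000 × 4180 × 34.5 = 1.44×10^8 J/(m^2 K).
τ = C / λ = 1.44×10^8 / 20.8 = 6.93×10^6 s.
Equilibrium anomaly ΔT_eq = F / λ = 77.0 / 20.8 = 3.70 K.
t = 180 days = 1.56×10^7 s, so t/τ = 2.24.
ΔT(t) = ΔT_eq (1 − e^(−t/τ)) = 3.70 × (1 − e^−2.24) = 3.31 K.

3.3 K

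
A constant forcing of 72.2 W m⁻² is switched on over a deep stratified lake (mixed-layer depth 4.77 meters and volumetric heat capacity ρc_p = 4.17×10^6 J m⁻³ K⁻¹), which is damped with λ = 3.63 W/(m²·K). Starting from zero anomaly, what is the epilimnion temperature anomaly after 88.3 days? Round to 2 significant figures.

15 K

Areal heat capacity C = ρc_p × D = 4.17×10^6 × 4.77 = 1.99×10^7 J m⁻² K⁻¹.
τ = C / λ = 1.99×10^7 / 3.63 = 5.48×10^6 s.
Equilibrium anomaly ΔT_eq = F / λ = 72.2 / 3.63 = 19.9 K.
t = 88.3 days = 7.63×10^6 s, so t/τ = 1.39.
ΔT(t) = ΔT_eq (1 − e^(−t/τ)) = 19.9 × (1 − e^−1.39) = 14.9 K.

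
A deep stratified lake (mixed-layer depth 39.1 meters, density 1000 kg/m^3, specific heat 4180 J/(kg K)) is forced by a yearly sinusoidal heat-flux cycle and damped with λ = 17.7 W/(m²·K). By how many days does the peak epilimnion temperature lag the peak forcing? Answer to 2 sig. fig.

62 days

Areal heat capacity C = ρ c_p D = 1000 × 4180 × 39.1 = 1.63×10^8 J/(m^2 K).
ω = 2π / 3.15×10^7 s = 1.99×10^-7 s⁻¹.
Phase lag φ = arctan(Cω/λ) = arctan(32.6/17.7) = 1.07 rad.
Time lag = φ / ω = 1.07 / 1.99×10^-7 = 5.39×10^6 s = 62.3 days.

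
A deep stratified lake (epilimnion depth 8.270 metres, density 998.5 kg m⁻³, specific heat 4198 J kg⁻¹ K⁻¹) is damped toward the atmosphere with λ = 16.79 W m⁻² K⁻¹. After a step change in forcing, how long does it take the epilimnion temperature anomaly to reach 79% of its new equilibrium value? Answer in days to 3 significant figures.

37.3 days

Areal heat capacity C = ρ c_p D = 998.5 × 4198 × 8.270 = 3.47×10^7 J/(m^2 K).
τ = C / λ = 3.47×10^7 / 16.79 = 2.06×10^6 s.
Fraction reached: 1 − e^(−t/τ) = 0.79 ⇒ t = −τ ln(1 − 0.79) = τ × 1.56.
t = 3.22×10^6 s = 37.3 days.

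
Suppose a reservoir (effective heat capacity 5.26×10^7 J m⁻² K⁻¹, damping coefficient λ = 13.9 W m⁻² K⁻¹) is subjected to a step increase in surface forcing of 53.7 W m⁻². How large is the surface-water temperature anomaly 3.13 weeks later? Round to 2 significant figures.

1.5 K

Areal heat capacity C = 5.26×10^7 J m⁻² K⁻¹ (given).
τ = C / λ = 5.26×10^7 / 13.9 = 3.78×10^6 s.
Equilibrium anomaly ΔT_eq = F / λ = 53.7 / 13.9 = 3.86 K.
t = 3.13 weeks = 1.89×10^6 s, so t/τ = 0.500.
ΔT(t) = ΔT_eq (1 − e^(−t/τ)) = 3.86 × (1 − e^−0.500) = 1.52 K.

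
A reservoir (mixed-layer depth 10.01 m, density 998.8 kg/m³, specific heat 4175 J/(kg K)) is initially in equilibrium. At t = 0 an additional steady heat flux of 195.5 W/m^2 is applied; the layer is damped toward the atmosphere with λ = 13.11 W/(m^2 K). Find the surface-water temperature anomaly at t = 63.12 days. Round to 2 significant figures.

12 K

Areal heat capacity C = ρ c_p D = 998.8 × 4175 × 10.01 = 4.17×10^7 J/(m^2 K).
τ = C / λ = 4.17×10^7 / 13.11 = 3.18×10^6 s.
Equilibrium anomaly ΔT_eq = F / λ = 195.5 / 13.11 = 14.9 K.
t = 63.12 days = 5.45×10^6 s, so t/τ = 1.71.
ΔT(t) = ΔT_eq (1 − e^(−t/τ)) = 14.9 × (1 − e^−1.71) = 12.2 K.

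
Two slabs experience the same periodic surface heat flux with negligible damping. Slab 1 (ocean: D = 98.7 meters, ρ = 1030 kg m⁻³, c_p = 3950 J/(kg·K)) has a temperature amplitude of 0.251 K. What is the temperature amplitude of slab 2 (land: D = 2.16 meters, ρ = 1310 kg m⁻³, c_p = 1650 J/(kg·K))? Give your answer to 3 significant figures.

21.6 K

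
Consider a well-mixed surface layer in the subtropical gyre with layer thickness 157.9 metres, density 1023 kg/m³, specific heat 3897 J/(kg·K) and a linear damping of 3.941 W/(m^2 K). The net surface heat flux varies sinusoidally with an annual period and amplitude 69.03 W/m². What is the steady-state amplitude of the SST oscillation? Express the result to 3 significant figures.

0.550 K

Areal heat capacity C = ρ c_p D = 1023 × 3897 × 157.9 = 6.29×10^8 J/(m²·K).
Angular frequency ω = 2π / T = 2π / 3.15×10^7 s = 1.99×10^-7 s⁻¹.
√((Cω)² + λ²) = √((125)² + 3.941²) = 125 W/(m²·K).
Amplitude A = F₀ / √((Cω)²+λ²) = 69.03 / 125 = 0.550 K.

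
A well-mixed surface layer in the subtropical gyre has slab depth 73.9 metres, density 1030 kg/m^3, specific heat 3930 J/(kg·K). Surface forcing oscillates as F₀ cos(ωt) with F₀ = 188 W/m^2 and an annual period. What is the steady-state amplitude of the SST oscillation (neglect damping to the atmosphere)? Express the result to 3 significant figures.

3.15 K

Areal heat capacity C = ρ c_p D = 1030 × 3930 × 73.9 = 2.99×10^8 J/(m^2 K).
Angular frequency ω = 2π / T = 2π / 3.15×10^7 s = 1.99×10^-7 s⁻¹.
Cω = 2.99×10^8 × 1.99×10^-7 = 59.6 W/(m²·K).
Amplitude A = F₀ / (Cω) = 188 / 59.6 = 3.15 K.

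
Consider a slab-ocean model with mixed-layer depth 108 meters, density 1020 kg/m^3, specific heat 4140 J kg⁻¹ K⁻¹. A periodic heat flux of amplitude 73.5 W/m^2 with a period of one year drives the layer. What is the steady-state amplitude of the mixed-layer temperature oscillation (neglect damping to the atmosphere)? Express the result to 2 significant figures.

0.81 K

Areal heat capacity C = ρ c_p D = 1020 × 4140 × 108 = 4.56×10^8 J m⁻² K⁻¹.
Angular frequency ω = 2π / T = 2π / 3.15×10^7 s = 1.99×10^-7 s⁻¹.
Cω = 4.56×10^8 × 1.99×10^-7 = 90.9 W/(m²·K).
Amplitude A = F₀ / (Cω) = 73.5 / 90.9 = 0.809 K.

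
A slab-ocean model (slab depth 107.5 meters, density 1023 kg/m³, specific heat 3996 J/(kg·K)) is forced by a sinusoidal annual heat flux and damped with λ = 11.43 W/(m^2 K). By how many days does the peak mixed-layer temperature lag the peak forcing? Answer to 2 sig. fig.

Areal heat capacity C = ρ c_p D = 1023 × 3996 × 107.5 = 4.39×10^8 J m⁻² K⁻¹.
ω = 2π / 3.15×10^7 s = 1.99×10^-7 s⁻¹.
Phase lag φ = arctan(Cω/λ) = arctan(87.6/11.43) = 1.44 rad.
Time lag = φ / ω = 1.44 / 1.99×10^-7 = 7.23×10^6 s = 83.7 days.

84 days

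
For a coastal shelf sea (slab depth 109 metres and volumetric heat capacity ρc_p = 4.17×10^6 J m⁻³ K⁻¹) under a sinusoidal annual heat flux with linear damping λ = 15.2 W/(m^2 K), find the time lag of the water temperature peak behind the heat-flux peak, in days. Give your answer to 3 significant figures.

81.6 days

Areal heat capacity C = ρc_p × D = 4.17×10^6 × 109 = 4.55×10^8 J/(m^2 K).
ω = 2π / 3.15×10^7 s = 1.99×10^-7 s⁻¹.
Phase lag φ = arctan(Cω/λ) = arctan(90.6/15.2) = 1.40 rad.
Time lag = φ / ω = 1.40 / 1.99×10^-7 = 7.05×10^6 s = 81.6 days.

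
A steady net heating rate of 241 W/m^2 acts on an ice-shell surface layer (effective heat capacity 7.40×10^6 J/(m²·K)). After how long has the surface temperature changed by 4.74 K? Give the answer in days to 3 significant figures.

1.68 days

Areal heat capacity C = 7.40×10^6 J/(m²·K) (given).
Time required: Δt = C ΔT / F = 7.40×10^6 × 4.74 / 241 = 1.46×10^5 s.
In days: 1.46×10^5 s / (86400 s/day) = 1.68 days.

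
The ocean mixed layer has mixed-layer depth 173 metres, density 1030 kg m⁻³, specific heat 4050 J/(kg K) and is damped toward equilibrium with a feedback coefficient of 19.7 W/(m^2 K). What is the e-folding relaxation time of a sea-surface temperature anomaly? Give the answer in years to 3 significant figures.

1.16 years

Areal heat capacity C = ρ c_p D = 1030 × 4050 × 173 = 7.22×10^8 J/(m²·K).
Relaxation time τ = C / λ = 7.22×10^8 / 19.7 = 3.66×10^7 s.
In years: 3.66×10^7 s / (3.156×10^7 s/year) = 1.16 years.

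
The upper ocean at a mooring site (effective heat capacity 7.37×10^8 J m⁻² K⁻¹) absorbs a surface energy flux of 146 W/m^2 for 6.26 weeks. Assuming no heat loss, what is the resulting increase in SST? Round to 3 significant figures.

0.750 K

Areal heat capacity C = 7.37×10^8 J m⁻² K⁻¹ (given).
Net heat input Q = F Δt = 146 × (6.26 weeks × 6.048×10^5 s/week) = 5.53×10^8 J/m².
ΔT = Q / C = 5.53×10^8 / 7.37×10^8 = 0.750 K.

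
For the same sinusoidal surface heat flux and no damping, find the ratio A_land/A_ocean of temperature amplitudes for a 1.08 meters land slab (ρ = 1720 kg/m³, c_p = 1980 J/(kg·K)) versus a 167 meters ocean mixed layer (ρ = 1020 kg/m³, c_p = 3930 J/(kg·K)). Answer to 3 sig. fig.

182

C_ocean = 1020 × 3930 × 167 = 6.69×10^8 J/(m²·K).
C_land = 1720 × 1980 × 1.08 = 3.68×10^6 J/(m²·K).
Undamped amplitude ∝ 1/C, so A_land/A_ocean = C_ocean/C_land = 182.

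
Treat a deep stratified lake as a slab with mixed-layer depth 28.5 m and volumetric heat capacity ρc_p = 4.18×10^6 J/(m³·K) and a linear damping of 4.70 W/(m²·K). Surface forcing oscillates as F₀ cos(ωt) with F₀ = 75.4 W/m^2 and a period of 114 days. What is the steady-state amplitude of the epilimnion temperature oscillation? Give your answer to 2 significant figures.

0.99 K

Areal heat capacity C = ρc_p × D = 4.18×10^6 × 28.5 = 1.19×10^8 J/(m^2 K).
Angular frequency ω = 2π / T = 2π / 9.85×10^6 s = 6.38×10^-7 s⁻¹.
√((Cω)² + λ²) = √((76.0)² + 4.70²) = 76.1 W/(m²·K).
Amplitude A = F₀ / √((Cω)²+λ²) = 75.4 / 76.1 = 0.990 K.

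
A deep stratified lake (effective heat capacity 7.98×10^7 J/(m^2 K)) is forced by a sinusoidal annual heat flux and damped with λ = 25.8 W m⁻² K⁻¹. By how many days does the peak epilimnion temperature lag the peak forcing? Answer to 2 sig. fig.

32 days

Areal heat capacity C = 7.98×10^7 J/(m^2 K) (given).
ω = 2π / 3.15×10^7 s = 1.99×10^-7 s⁻¹.
Phase lag φ = arctan(Cω/λ) = arctan(15.9/25.8) = 0.552 rad.
Time lag = φ / ω = 0.552 / 1.99×10^-7 = 2.77×10^6 s = 32.1 days.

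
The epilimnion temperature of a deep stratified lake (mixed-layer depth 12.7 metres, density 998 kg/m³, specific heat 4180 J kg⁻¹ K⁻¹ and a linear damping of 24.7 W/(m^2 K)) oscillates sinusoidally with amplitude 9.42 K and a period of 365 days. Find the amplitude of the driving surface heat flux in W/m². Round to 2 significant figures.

Areal heat capacity C = ρ c_p D = 998 × 4180 × 12.7 = 5.30×10^7 J/(m²·K).
ω = 2π / 3.15×10^7 s = 1.99×10^-7 s⁻¹.
√((Cω)² + λ²) = √((10.6)² + 24.7²) = 26.9 W/(m²·K).
F₀ = A × √((Cω)²+λ²) = 9.42 × 26.9 = 253 W/m².

250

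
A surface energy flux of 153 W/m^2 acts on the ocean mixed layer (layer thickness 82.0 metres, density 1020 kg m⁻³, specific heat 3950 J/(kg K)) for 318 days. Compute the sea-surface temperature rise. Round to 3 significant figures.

12.7 K

Areal heat capacity C = ρ c_p D = 1020 × 3950 × 82.0 = 3.30×10^8 J/(m²·K).
Net heat input Q = F Δt = 153 × (318 days × 86400 s/day) = 4.20×10^9 J/m².
ΔT = Q / C = 4.20×10^9 / 3.30×10^8 = 12.7 K.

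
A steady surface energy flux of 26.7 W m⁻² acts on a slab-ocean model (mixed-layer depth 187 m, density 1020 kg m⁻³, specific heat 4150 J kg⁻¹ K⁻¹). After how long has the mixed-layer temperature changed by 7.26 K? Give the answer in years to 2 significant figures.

6.8 years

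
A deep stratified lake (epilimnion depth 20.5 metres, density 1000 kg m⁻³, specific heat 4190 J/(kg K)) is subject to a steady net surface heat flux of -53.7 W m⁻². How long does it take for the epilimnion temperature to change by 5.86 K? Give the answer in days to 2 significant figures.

110 days

Areal heat capacity C = ρ c_p D = 1000 × 4190 × 20.5 = 8.59×10^7 J/(m^2 K).
Time required: Δt = C ΔT / F = 8.59×10^7 × -5.86 / -53.7 = 9.37×10^6 s.
In days: 9.37×10^6 s / (86400 s/day) = 108 days.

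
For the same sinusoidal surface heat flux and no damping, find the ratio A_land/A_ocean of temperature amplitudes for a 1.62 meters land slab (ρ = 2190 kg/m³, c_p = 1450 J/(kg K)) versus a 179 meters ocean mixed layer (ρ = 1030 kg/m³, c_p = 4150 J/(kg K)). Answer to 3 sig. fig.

149

C_ocean = 1030 × 4150 × 179 = 7.65×10^8 J/(m²·K).
C_land = 2190 × 1450 × 1.62 = 5.14×10^6 J/(m²·K).
Undamped amplitude ∝ 1/C, so A_land/A_ocean = C_ocean/C_land = 149.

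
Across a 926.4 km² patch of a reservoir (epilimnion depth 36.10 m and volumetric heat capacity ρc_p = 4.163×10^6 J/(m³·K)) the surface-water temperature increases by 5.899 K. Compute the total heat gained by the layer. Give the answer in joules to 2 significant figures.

8.2×10^17 J

Areal heat capacity C = ρc_p × D = 4.163×10^6 × 36.10 = 1.50×10^8 J m⁻² K⁻¹.
Heat per unit area: q = C ΔT = 1.50×10^8 × 5.899 = 8.87×10^8 J/m².
Total heat: Q = q × A = 8.87×10^8 × (926.4 × 10⁶ m²) = 8.21×10^17 J.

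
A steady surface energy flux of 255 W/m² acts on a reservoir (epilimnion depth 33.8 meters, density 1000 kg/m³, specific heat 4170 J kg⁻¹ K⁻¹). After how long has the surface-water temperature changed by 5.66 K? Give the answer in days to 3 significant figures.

Areal heat capacity C = ρ c_p D = 1000 × 4170 × 33.8 = 1.41×10^8 J/(m^2 K).
Time required: Δt = C ΔT / F = 1.41×10^8 × 5.66 / 255 = 3.13×10^6 s.
In days: 3.13×10^6 s / (86400 s/day) = 36.2 days.

36.2 days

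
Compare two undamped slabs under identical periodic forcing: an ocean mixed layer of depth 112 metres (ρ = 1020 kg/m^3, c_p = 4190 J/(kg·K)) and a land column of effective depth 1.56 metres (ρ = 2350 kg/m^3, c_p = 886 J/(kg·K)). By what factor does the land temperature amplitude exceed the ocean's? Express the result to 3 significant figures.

147

C_ocean = 1020 × 4190 × 112 = 4.79×10^8 J/(m²·K).
C_land = 2350 × 886 × 1.56 = 3.25×10^6 J/(m²·K).
Undamped amplitude ∝ 1/C, so A_land/A_ocean = C_ocean/C_land = 147.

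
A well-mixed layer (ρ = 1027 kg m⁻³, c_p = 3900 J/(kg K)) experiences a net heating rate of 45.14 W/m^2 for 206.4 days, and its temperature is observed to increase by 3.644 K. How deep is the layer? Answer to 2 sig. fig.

Heat input Q = F Δt = 45.14 × 1.78×10^7 s = 8.05×10^8 J/m².
Required areal heat capacity C = Q / ΔT = 2.21×10^8 J/(m²·K).
Depth D = C / (ρ c_p) = 2.21×10^8 / (1027 × 3900) = 55.2 m.

55 m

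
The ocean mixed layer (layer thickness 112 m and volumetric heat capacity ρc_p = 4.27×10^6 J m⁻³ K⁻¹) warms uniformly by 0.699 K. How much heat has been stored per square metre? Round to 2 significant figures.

3.3×10^8

Areal heat capacity C = ρc_p × D = 4.27×10^6 × 112 = 4.78×10^8 J/(m²·K).
ΔQ = C ΔT = 4.78×10^8 × 0.699 = 3.34×10^8 J/m².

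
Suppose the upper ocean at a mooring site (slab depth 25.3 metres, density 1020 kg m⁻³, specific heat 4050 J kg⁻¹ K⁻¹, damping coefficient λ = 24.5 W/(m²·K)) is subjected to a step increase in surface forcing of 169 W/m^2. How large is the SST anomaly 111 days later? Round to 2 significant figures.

6.2 K

Areal heat capacity C = ρ c_p D = 1020 × 4050 × 25.3 = 1.05×10^8 J/(m²·K).
τ = C / λ = 1.05×10^8 / 24.5 = 4.27×10^6 s.
Equilibrium anomaly ΔT_eq = F / λ = 169 / 24.5 = 6.90 K.
t = 111 days = 9.59×10^6 s, so t/τ = 2.25.
ΔT(t) = ΔT_eq (1 − e^(−t/τ)) = 6.90 × (1 − e^−2.25) = 6.17 K.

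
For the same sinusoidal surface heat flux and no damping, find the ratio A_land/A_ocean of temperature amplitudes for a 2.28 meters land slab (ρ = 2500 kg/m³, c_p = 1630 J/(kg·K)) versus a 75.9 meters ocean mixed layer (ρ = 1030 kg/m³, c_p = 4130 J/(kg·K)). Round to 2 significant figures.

C_ocean = 1030 × 4130 × 75.9 = 3.23×10^8 J/(m²·K).
C_land = 2500 × 1630 × 2.28 = 9.29×10^6 J/(m²·K).
Undamped amplitude ∝ 1/C, so A_land/A_ocean = C_ocean/C_land = 34.8.

35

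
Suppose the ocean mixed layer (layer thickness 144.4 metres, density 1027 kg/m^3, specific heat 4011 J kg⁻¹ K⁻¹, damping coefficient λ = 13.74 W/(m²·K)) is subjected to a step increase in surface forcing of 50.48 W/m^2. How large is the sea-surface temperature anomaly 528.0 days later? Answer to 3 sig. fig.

2.39 K

Areal heat capacity C = ρ c_p D = 1027 × 4011 × 144.4 = 5.95×10^8 J/(m^2 K).
τ = C / λ = 5.95×10^8 / 13.74 = 4.33×10^7 s.
Equilibrium anomaly ΔT_eq = F / λ = 50.48 / 13.74 = 3.67 K.
t = 528.0 days = 4.56×10^7 s, so t/τ = 1.05.
ΔT(t) = ΔT_eq (1 − e^(−t/τ)) = 3.67 × (1 − e^−1.05) = 2.39 K.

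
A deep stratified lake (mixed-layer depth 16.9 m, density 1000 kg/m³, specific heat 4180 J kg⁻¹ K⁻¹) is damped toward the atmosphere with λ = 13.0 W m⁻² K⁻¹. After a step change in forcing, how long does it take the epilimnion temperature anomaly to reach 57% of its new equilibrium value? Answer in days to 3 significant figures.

53.1 days

Areal heat capacity C = ρ c_p D = 1000 × 4180 × 16.9 = 7.06×10^7 J m⁻² K⁻¹.
τ = C / λ = 7.06×10^7 / 13.0 = 5.43×10^6 s.
Fraction reached: 1 − e^(−t/τ) = 0.57 ⇒ t = −τ ln(1 − 0.57) = τ × 0.844.
t = 4.59×10^6 s = 53.1 days.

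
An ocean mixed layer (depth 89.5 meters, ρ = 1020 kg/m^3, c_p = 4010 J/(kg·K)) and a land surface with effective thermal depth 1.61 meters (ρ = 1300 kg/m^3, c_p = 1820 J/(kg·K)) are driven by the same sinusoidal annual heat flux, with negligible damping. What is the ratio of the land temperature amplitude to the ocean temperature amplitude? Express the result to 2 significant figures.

96

C_ocean = 1020 × 4010 × 89.5 = 3.66×10^8 J/(m²·K).
C_land = 1300 × 1820 × 1.61 = 3.81×10^6 J/(m²·K).
Undamped amplitude ∝ 1/C, so A_land/A_ocean = C_ocean/C_land = 96.1.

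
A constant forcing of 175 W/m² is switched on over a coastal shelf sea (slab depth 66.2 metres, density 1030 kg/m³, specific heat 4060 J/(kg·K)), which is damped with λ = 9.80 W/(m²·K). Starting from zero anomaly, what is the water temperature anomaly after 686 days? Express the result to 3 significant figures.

Areal heat capacity C = ρ c_p D = 1030 × 4060 × 66.2 = 2.77×10^8 J m⁻² K⁻¹.
τ = C / λ = 2.77×10^8 / 9.80 = 2.82×10^7 s.
Equilibrium anomaly ΔT_eq = F / λ = 175 / 9.80 = 17.9 K.
t = 686 days = 5.93×10^7 s, so t/τ = 2.10.
ΔT(t) = ΔT_eq (1 − e^(−t/τ)) = 17.9 × (1 − e^−2.10) = 15.7 K.

15.7 K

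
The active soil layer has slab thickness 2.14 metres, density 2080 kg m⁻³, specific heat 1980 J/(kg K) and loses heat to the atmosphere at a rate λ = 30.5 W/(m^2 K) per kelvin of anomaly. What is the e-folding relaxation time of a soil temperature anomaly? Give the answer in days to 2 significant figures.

Areal heat capacity C = ρ c_p D = 2080 × 1980 × 2.14 = 8.81×10^6 J/(m²·K).
Relaxation time τ = C / λ = 8.81×10^6 / 30.5 = 2.89×10^5 s.
In days: 2.89×10^5 s / (86400 s/day) = 3.34 days.

3.3 days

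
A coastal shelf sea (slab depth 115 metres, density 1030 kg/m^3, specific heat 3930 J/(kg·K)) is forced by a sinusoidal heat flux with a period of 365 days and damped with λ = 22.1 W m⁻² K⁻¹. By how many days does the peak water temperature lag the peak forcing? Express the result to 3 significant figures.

77.7 days

Areal heat capacity C = ρ c_p D = 1030 × 3930 × 115 = 4.66×10^8 J/(m^2 K).
ω = 2π / 3.15×10^7 s = 1.99×10^-7 s⁻¹.
Phase lag φ = arctan(Cω/λ) = arctan(92.7/22.1) = 1.34 rad.
Time lag = φ / ω = 1.34 / 1.99×10^-7 = 6.71×10^6 s = 77.7 days.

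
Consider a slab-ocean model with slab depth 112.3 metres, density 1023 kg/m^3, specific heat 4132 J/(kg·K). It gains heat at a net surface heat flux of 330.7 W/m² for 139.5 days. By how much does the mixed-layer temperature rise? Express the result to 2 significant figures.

Areal heat capacity C = ρ c_p D = 1023 × 4132 × 112.3 = 4.75×10^8 J m⁻² K⁻¹.
Net heat input Q = F Δt = 330.7 × (139.5 days × 86400 s/day) = 3.99×10^9 J/m².
ΔT = Q / C = 3.99×10^9 / 4.75×10^8 = 8.40 K.

8.4 K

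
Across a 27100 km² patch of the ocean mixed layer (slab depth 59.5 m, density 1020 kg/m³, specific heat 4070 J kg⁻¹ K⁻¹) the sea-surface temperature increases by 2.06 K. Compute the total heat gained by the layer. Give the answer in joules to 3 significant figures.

1.38×10^19 J

Areal heat capacity C = ρ c_p D = 1020 × 4070 × 59.5 = 2.47×10^8 J m⁻² K⁻¹.
Heat per unit area: q = C ΔT = 2.47×10^8 × 2.06 = 5.09×10^8 J/m².
Total heat: Q = q × A = 5.09×10^8 × (27100 × 10⁶ m²) = 1.38×10^19 J.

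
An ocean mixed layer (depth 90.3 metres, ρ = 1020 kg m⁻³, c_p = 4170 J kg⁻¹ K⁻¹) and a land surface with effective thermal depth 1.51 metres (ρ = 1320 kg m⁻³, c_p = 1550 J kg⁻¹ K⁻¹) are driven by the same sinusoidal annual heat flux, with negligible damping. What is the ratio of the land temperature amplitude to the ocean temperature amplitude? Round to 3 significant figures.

124

C_ocean = 1020 × 4170 × 90.3 = 3.84×10^8 J/(m²·K).
C_land = 1320 × 1550 × 1.51 = 3.09×10^6 J/(m²·K).
Undamped amplitude ∝ 1/C, so A_land/A_ocean = C_ocean/C_land = 124.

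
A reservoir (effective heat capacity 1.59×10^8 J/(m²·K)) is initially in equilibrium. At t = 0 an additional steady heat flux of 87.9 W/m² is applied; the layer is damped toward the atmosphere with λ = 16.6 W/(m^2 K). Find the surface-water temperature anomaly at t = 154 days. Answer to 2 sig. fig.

Areal heat capacity C = 1.59×10^8 J/(m²·K) (given).
τ = C / λ = 1.59×10^8 / 16.6 = 9.58×10^6 s.
Equilibrium anomaly ΔT_eq = F / λ = 87.9 / 16.6 = 5.30 K.
t = 154 days = 1.33×10^7 s, so t/τ = 1.39.
ΔT(t) = ΔT_eq (1 − e^(−t/τ)) = 5.30 × (1 − e^−1.39) = 3.98 K.

4.0 K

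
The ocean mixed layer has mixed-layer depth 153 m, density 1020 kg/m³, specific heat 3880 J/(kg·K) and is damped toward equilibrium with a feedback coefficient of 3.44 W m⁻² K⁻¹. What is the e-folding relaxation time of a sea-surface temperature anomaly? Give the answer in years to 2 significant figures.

5.6 years

Areal heat capacity C = ρ c_p D = 1020 × 3880 × 153 = 6.06×10^8 J/(m^2 K).
Relaxation time τ = C / λ = 6.06×10^8 / 3.44 = 1.76×10^8 s.
In years: 1.76×10^8 s / (3.156×10^7 s/year) = 5.58 years.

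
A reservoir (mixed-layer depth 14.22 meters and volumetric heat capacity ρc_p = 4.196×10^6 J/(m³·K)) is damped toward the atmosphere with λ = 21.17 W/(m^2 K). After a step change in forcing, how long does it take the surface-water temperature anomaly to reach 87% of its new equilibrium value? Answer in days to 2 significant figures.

Areal heat capacity C = ρc_p × D = 4.196×10^6 × 14.22 = 5.97×10^7 J m⁻² K⁻¹.
τ = C / λ = 5.97×10^7 / 21.17 = 2.82×10^6 s.
Fraction reached: 1 − e^(−t/τ) = 0.87 ⇒ t = −τ ln(1 − 0.87) = τ × 2.04.
t = 5.75×10^6 s = 66.6 days.

67 days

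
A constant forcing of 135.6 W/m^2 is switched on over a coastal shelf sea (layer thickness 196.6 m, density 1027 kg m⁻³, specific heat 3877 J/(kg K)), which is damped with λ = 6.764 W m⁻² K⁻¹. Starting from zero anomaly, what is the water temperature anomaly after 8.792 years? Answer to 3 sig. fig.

Areal heat capacity C = ρ c_p D = 1027 × 3877 × 196.6 = 7.83×10^8 J/(m²·K).
τ = C / λ = 7.83×10^8 / 6.764 = 1.16×10^8 s.
Equilibrium anomaly ΔT_eq = F / λ = 135.6 / 6.764 = 20.0 K.
t = 8.792 years = 2.77×10^8 s, so t/τ = 2.40.
ΔT(t) = ΔT_eq (1 − e^(−t/τ)) = 20.0 × (1 − e^−2.40) = 18.2 K.

18.2 K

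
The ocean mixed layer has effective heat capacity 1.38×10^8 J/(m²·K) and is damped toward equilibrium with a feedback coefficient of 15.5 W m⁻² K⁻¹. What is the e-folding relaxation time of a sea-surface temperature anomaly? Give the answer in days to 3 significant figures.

103 days

Areal heat capacity C = 1.38×10^8 J/(m²·K) (given).
Relaxation time τ = C / λ = 1.38×10^8 / 15.5 = 8.90×10^6 s.
In days: 8.90×10^6 s / (86400 s/day) = 103 days.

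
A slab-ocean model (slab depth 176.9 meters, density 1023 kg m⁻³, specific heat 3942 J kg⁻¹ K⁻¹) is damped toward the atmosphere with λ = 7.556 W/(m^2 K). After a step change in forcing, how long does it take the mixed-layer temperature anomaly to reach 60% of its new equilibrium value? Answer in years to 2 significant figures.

Areal heat capacity C = ρ c_p D = 1023 × 3942 × 176.9 = 7.13×10^8 J/(m^2 K).
τ = C / λ = 7.13×10^8 / 7.556 = 9.44×10^7 s.
Fraction reached: 1 − e^(−t/τ) = 0.60 ⇒ t = −τ ln(1 − 0.60) = τ × 0.916.
t = 8.65×10^7 s = 2.74 years.

2.7 years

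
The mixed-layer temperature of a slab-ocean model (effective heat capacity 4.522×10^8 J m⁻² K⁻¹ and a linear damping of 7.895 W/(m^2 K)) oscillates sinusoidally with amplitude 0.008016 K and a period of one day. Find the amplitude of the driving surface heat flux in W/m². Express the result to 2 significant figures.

Areal heat capacity C = 4.522×10^8 J m⁻² K⁻¹ (given).
ω = 2π / 86400 s = 7.27×10^-5 s⁻¹.
√((Cω)² + λ²) = √((32900)² + 7.895²) = 32900 W/(m²·K).
F₀ = A × √((Cω)²+λ²) = 0.008016 × 32900 = 264 W/m².

260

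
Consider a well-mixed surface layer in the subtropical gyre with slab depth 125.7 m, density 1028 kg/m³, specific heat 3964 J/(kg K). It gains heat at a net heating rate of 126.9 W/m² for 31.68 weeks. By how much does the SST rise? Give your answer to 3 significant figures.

4.75 K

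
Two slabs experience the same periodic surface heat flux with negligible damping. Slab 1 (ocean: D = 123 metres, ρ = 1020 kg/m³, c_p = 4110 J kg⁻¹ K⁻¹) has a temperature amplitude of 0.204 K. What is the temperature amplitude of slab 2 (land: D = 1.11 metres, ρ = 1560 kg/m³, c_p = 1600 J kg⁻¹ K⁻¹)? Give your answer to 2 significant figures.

38 K

C_ocean = 5.16×10^8 J/(m²·K); C_land = 2.77×10^6 J/(m²·K).
A ∝ 1/C ⇒ A_land = A_ocean × C_ocean/C_land = 0.204 × 186 = 38.0 K.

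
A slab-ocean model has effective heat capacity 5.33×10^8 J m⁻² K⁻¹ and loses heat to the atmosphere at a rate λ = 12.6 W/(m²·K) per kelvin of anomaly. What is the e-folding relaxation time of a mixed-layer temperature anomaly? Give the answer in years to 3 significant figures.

Areal heat capacity C = 5.33×10^8 J m⁻² K⁻¹ (given).
Relaxation time τ = C / λ = 5.33×10^8 / 12.6 = 4.23×10^7 s.
In years: 4.23×10^7 s / (3.156×10^7 s/year) = 1.34 years.

1.34 years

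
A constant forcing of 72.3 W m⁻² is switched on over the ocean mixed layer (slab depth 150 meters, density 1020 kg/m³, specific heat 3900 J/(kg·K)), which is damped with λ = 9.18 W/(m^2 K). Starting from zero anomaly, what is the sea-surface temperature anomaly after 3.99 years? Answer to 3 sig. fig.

Areal heat capacity C = ρ c_p D = 1020 × 3900 × 150 = 5.97×10^8 J/(m^2 K).
τ = C / λ = 5.97×10^8 / 9.18 = 6.50×10^7 s.
Equilibrium anomaly ΔT_eq = F / λ = 72.3 / 9.18 = 7.88 K.
t = 3.99 years = 1.26×10^8 s, so t/τ = 1.94.
ΔT(t) = ΔT_eq (1 − e^(−t/τ)) = 7.88 × (1 − e^−1.94) = 6.74 K.

6.74 K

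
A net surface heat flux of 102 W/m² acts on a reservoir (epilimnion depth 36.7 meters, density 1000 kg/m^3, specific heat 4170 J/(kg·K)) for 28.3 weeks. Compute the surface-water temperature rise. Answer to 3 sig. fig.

11.4 K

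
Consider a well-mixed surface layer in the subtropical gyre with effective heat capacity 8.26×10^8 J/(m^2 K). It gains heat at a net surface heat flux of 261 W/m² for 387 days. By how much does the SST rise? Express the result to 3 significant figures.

10.6 K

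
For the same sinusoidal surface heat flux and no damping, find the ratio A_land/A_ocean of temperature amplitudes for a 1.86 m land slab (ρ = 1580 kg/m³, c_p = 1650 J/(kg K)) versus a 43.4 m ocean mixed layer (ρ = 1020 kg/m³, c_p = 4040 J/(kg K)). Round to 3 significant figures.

36.9

C_ocean = 1020 × 4040 × 43.4 = 1.79×10^8 J/(m²·K).
C_land = 1580 × 1650 × 1.86 = 4.85×10^6 J/(m²·K).
Undamped amplitude ∝ 1/C, so A_land/A_ocean = C_ocean/C_land = 36.9.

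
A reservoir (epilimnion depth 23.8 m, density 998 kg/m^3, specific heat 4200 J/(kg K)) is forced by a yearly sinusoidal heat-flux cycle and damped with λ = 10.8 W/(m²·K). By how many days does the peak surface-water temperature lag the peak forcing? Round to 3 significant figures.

Areal heat capacity C = ρ c_p D = 998 × 4200 × 23.8 = 9.98×10^7 J m⁻² K⁻¹.
ω = 2π / 3.15×10^7 s = 1.99×10^-7 s⁻¹.
Phase lag φ = arctan(Cω/λ) = arctan(19.9/10.8) = 1.07 rad.
Time lag = φ / ω = 1.07 / 1.99×10^-7 = 5.39×10^6 s = 62.3 days.

62.3 days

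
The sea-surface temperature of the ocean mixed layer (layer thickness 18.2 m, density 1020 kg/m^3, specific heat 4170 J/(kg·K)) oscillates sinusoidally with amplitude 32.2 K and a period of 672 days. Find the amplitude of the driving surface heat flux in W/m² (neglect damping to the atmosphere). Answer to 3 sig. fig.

Areal heat capacity C = ρ c_p D = 1020 × 4170 × 18.2 = 7.74×10^7 J m⁻² K⁻¹.
ω = 2π / 5.81×10^7 s = 1.08×10^-7 s⁻¹.
Cω = 7.74×10^7 × 1.08×10^-7 = 8.38 W/(m²·K).
F₀ = A × Cω = 32.2 × 8.38 = 270 W/m².

270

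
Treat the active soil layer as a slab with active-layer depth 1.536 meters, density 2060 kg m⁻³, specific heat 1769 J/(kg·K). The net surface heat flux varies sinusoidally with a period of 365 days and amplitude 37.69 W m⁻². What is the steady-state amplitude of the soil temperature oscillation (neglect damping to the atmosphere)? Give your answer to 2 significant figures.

34 K

Areal heat capacity C = ρ c_p D = 2060 × 1769 × 1.536 = 5.60×10^6 J m⁻² K⁻¹.
Angular frequency ω = 2π / T = 2π / 3.15×10^7 s = 1.99×10^-7 s⁻¹.
Cω = 5.60×10^6 × 1.99×10^-7 = 1.12 W/(m²·K).
Amplitude A = F₀ / (Cω) = 37.69 / 1.12 = 33.8 K.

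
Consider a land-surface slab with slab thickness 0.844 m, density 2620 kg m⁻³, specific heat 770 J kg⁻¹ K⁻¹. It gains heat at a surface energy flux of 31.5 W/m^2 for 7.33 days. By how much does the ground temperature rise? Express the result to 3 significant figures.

11.7 K

Areal heat capacity C = ρ c_p D = 2620 × 770 × 0.844 = 1.70×10^6 J m⁻² K⁻¹.
Net heat input Q = F Δt = 31.5 × (7.33 days × 86400 s/day) = 1.99×10^7 J/m².
ΔT = Q / C = 1.99×10^7 / 1.70×10^6 = 11.7 K.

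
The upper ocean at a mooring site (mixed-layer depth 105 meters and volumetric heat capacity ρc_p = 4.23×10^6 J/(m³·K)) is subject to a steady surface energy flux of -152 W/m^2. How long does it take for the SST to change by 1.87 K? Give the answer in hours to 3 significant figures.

1520 hours

Areal heat capacity C = ρc_p × D = 4.23×10^6 × 105 = 4.44×10^8 J/(m²·K).
Time required: Δt = C ΔT / F = 4.44×10^8 × -1.87 / -152 = 5.46×10^6 s.
In hours: 5.46×10^6 s / (3600 s/hour) = 1520 hours.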